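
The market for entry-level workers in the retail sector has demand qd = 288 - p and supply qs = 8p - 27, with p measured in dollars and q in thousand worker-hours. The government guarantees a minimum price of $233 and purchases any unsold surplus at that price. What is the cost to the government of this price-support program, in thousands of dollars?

Equilibrium: 288 - p = 8p - 27, so 315 = 9p and p* = 35, q* = 253.
Because the floor (233) lies above the market-clearing price, it is binding.
At p = 233: qd = 288 - 233 = 55 and qs = 8·233 - 27 = 1837.
Surplus = qs - qd = 1782.
Government expenditure = surplus × support price = 1782 × 233 = 415206.

415206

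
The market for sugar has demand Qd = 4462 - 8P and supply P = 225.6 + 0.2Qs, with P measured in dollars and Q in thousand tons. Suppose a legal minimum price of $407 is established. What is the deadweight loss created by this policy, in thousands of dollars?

0

Rearranging supply gives Qs = 5P - 1128. Setting quantity demanded equal to quantity supplied, 4462 - 8P = 5P - 1128, gives P* = 430 and Q* = 1022.
The floor of 407 is below the equilibrium price 430, so it is not binding; the market clears at P* = 430, Q* = 1022.
Since the control does not bind, no trades are prevented and deadweight loss is zero.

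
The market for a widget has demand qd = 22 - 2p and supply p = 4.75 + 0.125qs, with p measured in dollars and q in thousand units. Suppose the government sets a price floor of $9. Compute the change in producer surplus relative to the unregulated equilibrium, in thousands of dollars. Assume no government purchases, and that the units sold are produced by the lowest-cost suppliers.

Rearranging supply gives qs = 8p - 38. Without the control the market clears where 22 - 2p = 8p - 38, i.e. p* = 6 and q* = 10.
Since 9 > 6, the floor is binding.
At p = 9: qd = 22 - 2·9 = 4 and qs = 8·9 - 38 = 34.
Producer surplus without the control is ½ · (6 - 4.75) · 10 = 6.25.
With the floor, 4 units are sold at 9. The supply price at q = 4 is 5.25, so PS = ½ · [(9 - 4.75) + (9 - 5.25)] · 4 = 16.
Change in producer surplus = 16 - 6.25 = 9.75.

9.75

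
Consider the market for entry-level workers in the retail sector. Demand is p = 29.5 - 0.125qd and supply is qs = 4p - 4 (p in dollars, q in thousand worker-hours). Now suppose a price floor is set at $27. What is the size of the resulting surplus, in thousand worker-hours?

Rearranging demand gives qd = 236 - 8p. Setting quantity demanded equal to quantity supplied, 236 - 8p = 4p - 4, gives p* = 20 and q* = 76.
Since 27 > 20, the floor is binding.
At p = 27: qd = 236 - 8·27 = 20 and qs = 4·27 - 4 = 104.
Surplus = qs - qd = 104 - 20 = 84.

84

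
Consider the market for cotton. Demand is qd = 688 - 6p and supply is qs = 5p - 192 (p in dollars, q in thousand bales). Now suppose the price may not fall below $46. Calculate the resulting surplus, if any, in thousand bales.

0

Equilibrium: 688 - 6p = 5p - 192, so 880 = 11p and p* = 80, q* = 208.
The floor of 46 is below the equilibrium price 80, so it is not binding; the market clears at p* = 80, q* = 208.
Since the control does not bind, there is no surplus.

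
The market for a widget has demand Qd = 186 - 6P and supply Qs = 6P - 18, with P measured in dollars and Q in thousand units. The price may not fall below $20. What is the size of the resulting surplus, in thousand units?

36

In a free market, 186 - 6P = 6P - 18 gives the equilibrium P* = 17, Q* = 84.
Because the floor (20) lies above the market-clearing price, it is binding.
At P = 20: Qd = 186 - 6·20 = 66 and Qs = 6·20 - 18 = 102.
Surplus = Qs - Qd = 102 - 66 = 36.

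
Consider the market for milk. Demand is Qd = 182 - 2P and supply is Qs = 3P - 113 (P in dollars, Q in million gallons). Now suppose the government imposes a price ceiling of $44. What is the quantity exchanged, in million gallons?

19

Equilibrium: 182 - 2P = 3P - 113, so 295 = 5P and P* = 59, Q* = 64.
Since 44 < 59, the ceiling is binding.
At P = 44: Qd = 182 - 2·44 = 94 and Qs = 3·44 - 113 = 19.
The quantity actually transacted is the short side, supply: 19.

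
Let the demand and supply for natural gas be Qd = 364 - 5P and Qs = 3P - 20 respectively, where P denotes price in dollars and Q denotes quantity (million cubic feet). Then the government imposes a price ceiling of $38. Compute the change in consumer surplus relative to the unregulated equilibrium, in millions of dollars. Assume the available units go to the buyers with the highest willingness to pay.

Equilibrium: 364 - 5P = 3P - 20, so 384 = 8P and P* = 48, Q* = 124.
The ceiling of 38 is below the equilibrium price 48, so it binds.
At P = 38: Qd = 364 - 5·38 = 174 and Qs = 3·38 - 20 = 94.
Consumer surplus without the control is ½ · (72.8 - 48) · 124 = 1537.6.
With the ceiling, 94 units are sold at 38 (assume they go to the highest-value buyers). The demand price at Q = 94 is 54, so CS = ½ · [(72.8 - 38) + (54 - 38)] · 94 = 2387.6.
Change in consumer surplus = 2387.6 - 1537.6 = 850.

850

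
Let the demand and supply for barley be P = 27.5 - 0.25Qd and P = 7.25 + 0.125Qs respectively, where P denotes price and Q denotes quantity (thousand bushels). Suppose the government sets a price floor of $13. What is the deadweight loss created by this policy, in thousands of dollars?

Rearranging demand gives Qd = 110 - 4P; rearranging supply gives Qs = 8P - 58. In a free market, 110 - 4P = 8P - 58 gives the equilibrium P* = 14, Q* = 54.
Since 13 is below P* = 14, the floor does not bind and the free-market outcome prevails.
Since the control does not bind, no trades are prevented and deadweight loss is zero.

0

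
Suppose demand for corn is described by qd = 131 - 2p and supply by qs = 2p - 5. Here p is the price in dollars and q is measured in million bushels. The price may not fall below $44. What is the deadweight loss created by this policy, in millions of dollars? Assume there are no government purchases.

Without the control the market clears where 131 - 2p = 2p - 5, i.e. p* = 34 and q* = 63.
Because the floor (44) lies above the market-clearing price, it is binding.
At p = 44: qd = 131 - 2·44 = 43 and qs = 2·44 - 5 = 83.
Quantity traded falls to 43. At q = 43 the demand price is (131 - 43)/2 = 44 and the supply price is (5 + 43)/2 = 24.
Deadweight loss = ½ · (44 - 24) · (63 - 43) = ½ · 20 · 20 = 200.

200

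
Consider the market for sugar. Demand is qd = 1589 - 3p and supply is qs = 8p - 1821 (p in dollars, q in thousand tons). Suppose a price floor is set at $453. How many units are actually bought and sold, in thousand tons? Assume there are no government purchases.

230

In a free market, 1589 - 3p = 8p - 1821 gives the equilibrium p* = 310, q* = 659.
Since 453 > 310, the floor is binding.
At p = 453: qd = 1589 - 3·453 = 230 and qs = 8·453 - 1821 = 1803.
The quantity actually transacted is the short side, demand: 230.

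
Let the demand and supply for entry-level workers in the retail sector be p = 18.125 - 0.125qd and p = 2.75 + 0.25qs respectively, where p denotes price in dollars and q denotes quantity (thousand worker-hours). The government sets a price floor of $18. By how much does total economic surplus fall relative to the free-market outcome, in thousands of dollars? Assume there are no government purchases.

Rearranging demand gives qd = 145 - 8p; rearranging supply gives qs = 4p - 11. Setting quantity demanded equal to quantity supplied, 145 - 8p = 4p - 11, gives p* = 13 and q* = 41.
Since 18 > 13, the floor is binding.
At p = 18: qd = 145 - 8·18 = 1 and qs = 4·18 - 11 = 61.
Quantity traded falls to 1. At q = 1 the demand price is (145 - 1)/8 = 18 and the supply price is (11 + 1)/4 = 3.
Deadweight loss = ½ · (18 - 3) · (41 - 1) = ½ · 15 · 40 = 300.

300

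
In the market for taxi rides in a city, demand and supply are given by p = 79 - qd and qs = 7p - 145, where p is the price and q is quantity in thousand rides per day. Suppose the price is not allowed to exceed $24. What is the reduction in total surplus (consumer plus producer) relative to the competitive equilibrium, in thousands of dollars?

Rearranging demand gives qd = 79 - p. Without the control the market clears where 79 - p = 7p - 145, i.e. p* = 28 and q* = 51.
Since 24 < 28, the ceiling is binding.
At p = 24: qd = 79 - 24 = 55 and qs = 7·24 - 145 = 23.
Quantity traded falls to 23. At q = 23 the demand price is 79 - 23 = 56 and the supply price is (145 + 23)/7 = 24.
Deadweight loss = ½ · (56 - 24) · (51 - 23) = ½ · 32 · 28 = 448.

448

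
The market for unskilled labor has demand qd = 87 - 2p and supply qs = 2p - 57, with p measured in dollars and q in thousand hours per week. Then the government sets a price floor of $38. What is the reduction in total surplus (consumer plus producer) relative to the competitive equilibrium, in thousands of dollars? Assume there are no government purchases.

8

In a free market, 87 - 2p = 2p - 57 gives the equilibrium p* = 36, q* = 15.
Since 38 > 36, the floor is binding.
At p = 38: qd = 87 - 2·38 = 11 and qs = 2·38 - 57 = 19.
Quantity traded falls to 11. At q = 11 the demand price is (87 - 11)/2 = 38 and the supply price is (57 + 11)/2 = 34.
Deadweight loss = ½ · (38 - 34) · (15 - 11) = ½ · 4 · 4 = 8.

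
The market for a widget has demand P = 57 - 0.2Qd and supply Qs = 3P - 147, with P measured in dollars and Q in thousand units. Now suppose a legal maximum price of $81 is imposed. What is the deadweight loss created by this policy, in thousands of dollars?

0

Rearranging demand gives Qd = 285 - 5P. Setting quantity demanded equal to quantity supplied, 285 - 5P = 3P - 147, gives P* = 54 and Q* = 15.
Since 81 is above P* = 54, the ceiling does not bind and the free-market outcome prevails.
Since the control does not bind, no trades are prevented and deadweight loss is zero.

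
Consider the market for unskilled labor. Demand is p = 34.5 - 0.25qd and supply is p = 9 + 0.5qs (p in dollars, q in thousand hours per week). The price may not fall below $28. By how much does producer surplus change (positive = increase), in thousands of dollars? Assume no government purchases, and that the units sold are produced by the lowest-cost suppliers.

Rearranging demand gives qd = 138 - 4p; rearranging supply gives qs = 2p - 18. Equilibrium: 138 - 4p = 2p - 18, so 156 = 6p and p* = 26, q* = 34.
Because the floor (28) lies above the market-clearing price, it is binding.
At p = 28: qd = 138 - 4·28 = 26 and qs = 2·28 - 18 = 38.
Producer surplus without the control is ½ · (26 - 9) · 34 = 289.
With the floor, 26 units are sold at 28. The supply price at q = 26 is 22, so PS = ½ · [(28 - 9) + (28 - 22)] · 26 = 325.
Change in producer surplus = 325 - 289 = 36.

36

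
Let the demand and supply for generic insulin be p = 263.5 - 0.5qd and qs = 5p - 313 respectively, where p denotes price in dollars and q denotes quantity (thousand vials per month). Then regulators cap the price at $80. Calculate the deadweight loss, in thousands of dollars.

14000

Rearranging demand gives qd = 527 - 2p. Setting quantity demanded equal to quantity supplied, 527 - 2p = 5p - 313, gives p* = 120 and q* = 287.
The ceiling of 80 is below the equilibrium price 120, so it binds.
At p = 80: qd = 527 - 2·80 = 367 and qs = 5·80 - 313 = 87.
Quantity traded falls to 87. At q = 87 the demand price is (527 - 87)/2 = 220 and the supply price is (313 + 87)/5 = 80.
Deadweight loss = ½ · (220 - 80) · (287 - 87) = ½ · 140 · 200 = 14000.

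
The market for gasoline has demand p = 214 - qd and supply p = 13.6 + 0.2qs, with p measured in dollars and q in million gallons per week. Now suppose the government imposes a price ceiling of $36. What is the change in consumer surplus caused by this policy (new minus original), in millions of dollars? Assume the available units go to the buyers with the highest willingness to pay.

Rearranging demand gives qd = 214 - p; rearranging supply gives qs = 5p - 68. In a free market, 214 - p = 5p - 68 gives the equilibrium p* = 47, q* = 167.
The ceiling of 36 is below the equilibrium price 47, so it binds.
At p = 36: qd = 214 - 36 = 178 and qs = 5·36 - 68 = 112.
Consumer surplus without the control is ½ · (214 - 47) · 167 = 13944.5.
With the ceiling, 112 units are sold at 36 (assume they go to the highest-value buyers). The demand price at q = 112 is 102, so CS = ½ · [(214 - 36) + (102 - 36)] · 112 = 13664.
Change in consumer surplus = 13664 - 13944.5 = -280.5.

-280.5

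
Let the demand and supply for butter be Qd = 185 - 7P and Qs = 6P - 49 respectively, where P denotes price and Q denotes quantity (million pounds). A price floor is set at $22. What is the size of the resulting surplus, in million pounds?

In a free market, 185 - 7P = 6P - 49 gives the equilibrium P* = 18, Q* = 59.
Because the floor (22) lies above the market-clearing price, it is binding.
At P = 22: Qd = 185 - 7·22 = 31 and Qs = 6·22 - 49 = 83.
Surplus = Qs - Qd = 83 - 31 = 52.

52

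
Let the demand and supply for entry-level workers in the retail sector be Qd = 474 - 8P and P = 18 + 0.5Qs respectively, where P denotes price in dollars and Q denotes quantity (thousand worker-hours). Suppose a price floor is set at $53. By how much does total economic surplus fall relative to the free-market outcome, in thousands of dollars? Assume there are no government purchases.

80

Rearranging supply gives Qs = 2P - 36. Equilibrium: 474 - 8P = 2P - 36, so 510 = 10P and P* = 51, Q* = 66.
The floor of 53 is above the equilibrium price 51, so it binds.
At P = 53: Qd = 474 - 8·53 = 50 and Qs = 2·53 - 36 = 70.
Quantity traded falls to 50. At Q = 50 the demand price is (474 - 50)/8 = 53 and the supply price is (36 + 50)/2 = 43.
Deadweight loss = ½ · (53 - 43) · (66 - 50) = ½ · 10 · 16 = 80.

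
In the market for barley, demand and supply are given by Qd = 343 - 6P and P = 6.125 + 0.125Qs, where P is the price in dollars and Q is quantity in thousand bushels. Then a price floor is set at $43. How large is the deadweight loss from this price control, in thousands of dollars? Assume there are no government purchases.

1181.25

Rearranging supply gives Qs = 8P - 49. Without the control the market clears where 343 - 6P = 8P - 49, i.e. P* = 28 and Q* = 175.
Because the floor (43) lies above the market-clearing price, it is binding.
At P = 43: Qd = 343 - 6·43 = 85 and Qs = 8·43 - 49 = 295.
Quantity traded falls to 85. At Q = 85 the demand price is (343 - 85)/6 = 43 and the supply price is (49 + 85)/8 = 16.75.
Deadweight loss = ½ · (43 - 16.75) · (175 - 85) = ½ · 26.25 · 90 = 1181.25.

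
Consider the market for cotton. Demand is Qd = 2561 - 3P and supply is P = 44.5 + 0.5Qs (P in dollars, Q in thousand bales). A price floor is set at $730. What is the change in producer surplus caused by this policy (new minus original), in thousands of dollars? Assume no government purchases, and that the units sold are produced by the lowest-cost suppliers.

Rearranging supply gives Qs = 2P - 89. Equilibrium: 2561 - 3P = 2P - 89, so 2650 = 5P and P* = 530, Q* = 971.
Because the floor (730) lies above the market-clearing price, it is binding.
At P = 730: Qd = 2561 - 3·730 = 371 and Qs = 2·730 - 89 = 1371.
Producer surplus without the control is ½ · (530 - 44.5) · 971 = 235710.25.
With the floor, 371 units are sold at 730. The supply price at Q = 371 is 230, so PS = ½ · [(730 - 44.5) + (730 - 230)] · 371 = 219910.25.
Change in producer surplus = 219910.25 - 235710.25 = -15800.

-15800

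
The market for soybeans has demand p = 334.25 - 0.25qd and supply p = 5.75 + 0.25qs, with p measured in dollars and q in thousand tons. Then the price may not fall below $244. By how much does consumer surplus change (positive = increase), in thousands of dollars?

Rearranging demand gives qd = 1337 - 4p; rearranging supply gives qs = 4p - 23. Equilibrium: 1337 - 4p = 4p - 23, so 1360 = 8p and p* = 170, q* = 657.
The floor of 244 is above the equilibrium price 170, so it binds.
At p = 244: qd = 1337 - 4·244 = 361 and qs = 4·244 - 23 = 953.
Consumer surplus without the control is ½ · (334.25 - 170) · 657 = 53956.125.
With the floor, consumers buy 361 units at 244, so CS = ½ · (334.25 - 244) · 361 = 16290.125.
Change in consumer surplus = 16290.125 - 53956.125 = -37666.

-37666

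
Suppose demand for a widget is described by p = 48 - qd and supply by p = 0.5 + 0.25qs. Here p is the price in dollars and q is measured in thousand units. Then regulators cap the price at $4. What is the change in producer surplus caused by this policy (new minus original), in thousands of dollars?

Rearranging demand gives qd = 48 - p; rearranging supply gives qs = 4p - 2. Setting quantity demanded equal to quantity supplied, 48 - p = 4p - 2, gives p* = 10 and q* = 38.
Because the ceiling (4) lies below the market-clearing price, it is binding.
At p = 4: qd = 48 - 4 = 44 and qs = 4·4 - 2 = 14.
Producer surplus without the control is ½ · (10 - 0.5) · 38 = 180.5.
With the ceiling, producers sell 14 units at 4, so PS = ½ · (4 - 0.5) · 14 = 24.5.
Change in producer surplus = 24.5 - 180.5 = -156.

-156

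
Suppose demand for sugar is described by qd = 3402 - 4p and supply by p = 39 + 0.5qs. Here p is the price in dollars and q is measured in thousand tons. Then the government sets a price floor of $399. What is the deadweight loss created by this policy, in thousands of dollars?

0

Rearranging supply gives qs = 2p - 78. Without the control the market clears where 3402 - 4p = 2p - 78, i.e. p* = 580 and q* = 1082.
The floor of 399 is below the equilibrium price 580, so it is not binding; the market clears at p* = 580, q* = 1082.
Since the control does not bind, no trades are prevented and deadweight loss is zero.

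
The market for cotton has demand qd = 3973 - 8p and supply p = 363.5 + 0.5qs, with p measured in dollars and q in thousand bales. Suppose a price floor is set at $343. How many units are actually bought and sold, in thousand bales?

Rearranging supply gives qs = 2p - 727. Equilibrium: 3973 - 8p = 2p - 727, so 4700 = 10p and p* = 470, q* = 213.
The floor of 343 is below the equilibrium price 470, so it is not binding; the market clears at p* = 470, q* = 213.

213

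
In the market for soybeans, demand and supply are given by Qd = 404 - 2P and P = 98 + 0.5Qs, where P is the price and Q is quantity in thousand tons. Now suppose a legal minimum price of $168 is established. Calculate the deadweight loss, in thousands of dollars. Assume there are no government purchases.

648

Rearranging supply gives Qs = 2P - 196. In a free market, 404 - 2P = 2P - 196 gives the equilibrium P* = 150, Q* = 104.
Since 168 > 150, the floor is binding.
At P = 168: Qd = 404 - 2·168 = 68 and Qs = 2·168 - 196 = 140.
Quantity traded falls to 68. At Q = 68 the demand price is (404 - 68)/2 = 168 and the supply price is (196 + 68)/2 = 132.
Deadweight loss = ½ · (168 - 132) · (104 - 68) = ½ · 36 · 36 = 648.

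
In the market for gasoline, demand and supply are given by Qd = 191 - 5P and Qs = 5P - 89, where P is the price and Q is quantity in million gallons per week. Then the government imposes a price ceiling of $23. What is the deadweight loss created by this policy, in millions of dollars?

125

Equilibrium: 191 - 5P = 5P - 89, so 280 = 10P and P* = 28, Q* = 51.
Because the ceiling (23) lies below the market-clearing price, it is binding.
At P = 23: Qd = 191 - 5·23 = 76 and Qs = 5·23 - 89 = 26.
Quantity traded falls to 26. At Q = 26 the demand price is (191 - 26)/5 = 33 and the supply price is (89 + 26)/5 = 23.
Deadweight loss = ½ · (33 - 23) · (51 - 26) = ½ · 10 · 25 = 125.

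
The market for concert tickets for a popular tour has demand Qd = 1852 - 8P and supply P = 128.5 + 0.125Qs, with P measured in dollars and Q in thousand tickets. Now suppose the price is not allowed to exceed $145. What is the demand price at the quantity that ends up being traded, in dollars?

215

Rearranging supply gives Qs = 8P - 1028. Without the control the market clears where 1852 - 8P = 8P - 1028, i.e. P* = 180 and Q* = 412.
Since 145 < 180, the ceiling is binding.
At P = 145: Qd = 1852 - 8·145 = 692 and Qs = 8·145 - 1028 = 132.
Only 132 units reach the market. On the demand curve, the marginal buyer's willingness to pay at Q = 132 is (1852 - 132)/8 = 215.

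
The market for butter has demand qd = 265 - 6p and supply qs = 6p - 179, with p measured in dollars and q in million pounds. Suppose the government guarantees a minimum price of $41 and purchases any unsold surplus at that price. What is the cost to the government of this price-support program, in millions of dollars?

1968

Without the control the market clears where 265 - 6p = 6p - 179, i.e. p* = 37 and q* = 43.
Since 41 > 37, the floor is binding.
At p = 41: qd = 265 - 6·41 = 19 and qs = 6·41 - 179 = 67.
Surplus = qs - qd = 48.
Government expenditure = surplus × support price = 48 × 41 = 1968.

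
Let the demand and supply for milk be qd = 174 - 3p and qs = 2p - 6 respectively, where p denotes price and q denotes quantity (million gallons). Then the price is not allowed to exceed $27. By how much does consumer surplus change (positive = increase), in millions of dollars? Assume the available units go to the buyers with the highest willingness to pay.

378

Equilibrium: 174 - 3p = 2p - 6, so 180 = 5p and p* = 36, q* = 66.
Because the ceiling (27) lies below the market-clearing price, it is binding.
At p = 27: qd = 174 - 3·27 = 93 and qs = 2·27 - 6 = 48.
Consumer surplus without the control is ½ · (58 - 36) · 66 = 726.
With the ceiling, 48 units are sold at 27 (assume they go to the highest-value buyers). The demand price at q = 48 is 42, so CS = ½ · [(58 - 27) + (42 - 27)] · 48 = 1104.
Change in consumer surplus = 1104 - 726 = 378.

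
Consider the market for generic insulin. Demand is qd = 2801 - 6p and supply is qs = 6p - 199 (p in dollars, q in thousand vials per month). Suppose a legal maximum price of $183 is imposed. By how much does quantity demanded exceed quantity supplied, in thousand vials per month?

804

In a free market, 2801 - 6p = 6p - 199 gives the equilibrium p* = 250, q* = 1301.
Since 183 < 250, the ceiling is binding.
At p = 183: qd = 2801 - 6·183 = 1703 and qs = 6·183 - 199 = 899.
Shortage = qd - qs = 1703 - 899 = 804.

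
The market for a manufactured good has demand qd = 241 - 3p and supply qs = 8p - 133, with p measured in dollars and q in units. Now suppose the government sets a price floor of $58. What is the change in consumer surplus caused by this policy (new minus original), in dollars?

Setting quantity demanded equal to quantity supplied, 241 - 3p = 8p - 133, gives p* = 34 and q* = 139.
Because the floor (58) lies above the market-clearing price, it is binding.
At p = 58: qd = 241 - 3·58 = 67 and qs = 8·58 - 133 = 331.
Consumer surplus without the control is ½ · (241/3 - 34) · 139 = 19321/6.
With the floor, consumers buy 67 units at 58, so CS = ½ · (241/3 - 58) · 67 = 4489/6.
Change in consumer surplus = 4489/6 - 19321/6 = -2472.

-2472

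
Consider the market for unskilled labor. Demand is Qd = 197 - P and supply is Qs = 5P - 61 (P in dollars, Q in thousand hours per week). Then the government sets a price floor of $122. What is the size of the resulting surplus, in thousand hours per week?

474

In a free market, 197 - P = 5P - 61 gives the equilibrium P* = 43, Q* = 154.
Because the floor (122) lies above the market-clearing price, it is binding.
At P = 122: Qd = 197 - 122 = 75 and Qs = 5·122 - 61 = 549.
Surplus = Qs - Qd = 549 - 75 = 474.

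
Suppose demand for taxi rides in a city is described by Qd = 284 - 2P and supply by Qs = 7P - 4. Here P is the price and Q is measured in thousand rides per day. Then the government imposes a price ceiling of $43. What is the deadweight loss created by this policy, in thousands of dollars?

Setting quantity demanded equal to quantity supplied, 284 - 2P = 7P - 4, gives P* = 32 and Q* = 220.
The ceiling of 43 is above the equilibrium price 32, so it is not binding; the market clears at P* = 32, Q* = 220.
Since the control does not bind, no trades are prevented and deadweight loss is zero.

0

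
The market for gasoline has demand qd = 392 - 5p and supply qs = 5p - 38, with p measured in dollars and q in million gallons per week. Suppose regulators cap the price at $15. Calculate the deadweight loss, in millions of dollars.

3920

Equilibrium: 392 - 5p = 5p - 38, so 430 = 10p and p* = 43, q* = 177.
Because the ceiling (15) lies below the market-clearing price, it is binding.
At p = 15: qd = 392 - 5·15 = 317 and qs = 5·15 - 38 = 37.
Quantity traded falls to 37. At q = 37 the demand price is (392 - 37)/5 = 71 and the supply price is (38 + 37)/5 = 15.
Deadweight loss = ½ · (71 - 15) · (177 - 37) = ½ · 56 · 140 = 3920.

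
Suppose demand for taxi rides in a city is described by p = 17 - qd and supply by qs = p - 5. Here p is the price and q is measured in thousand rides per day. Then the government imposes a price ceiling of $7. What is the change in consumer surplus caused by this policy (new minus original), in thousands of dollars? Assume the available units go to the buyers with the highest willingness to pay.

0

Rearranging demand gives qd = 17 - p. Setting quantity demanded equal to quantity supplied, 17 - p = p - 5, gives p* = 11 and q* = 6.
Since 7 < 11, the ceiling is binding.
At p = 7: qd = 17 - 7 = 10 and qs = 7 - 5 = 2.
Consumer surplus without the control is ½ · (17 - 11) · 6 = 18.
With the ceiling, 2 units are sold at 7 (assume they go to the highest-value buyers). The demand price at q = 2 is 15, so CS = ½ · [(17 - 7) + (15 - 7)] · 2 = 18.
Change in consumer surplus = 18 - 18 = 0.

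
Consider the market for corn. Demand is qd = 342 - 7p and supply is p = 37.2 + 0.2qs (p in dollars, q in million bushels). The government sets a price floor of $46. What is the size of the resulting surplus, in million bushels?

24

Rearranging supply gives qs = 5p - 186. Equilibrium: 342 - 7p = 5p - 186, so 528 = 12p and p* = 44, q* = 34.
Because the floor (46) lies above the market-clearing price, it is binding.
At p = 46: qd = 342 - 7·46 = 20 and qs = 5·46 - 186 = 44.
Surplus = qs - qd = 44 - 20 = 24.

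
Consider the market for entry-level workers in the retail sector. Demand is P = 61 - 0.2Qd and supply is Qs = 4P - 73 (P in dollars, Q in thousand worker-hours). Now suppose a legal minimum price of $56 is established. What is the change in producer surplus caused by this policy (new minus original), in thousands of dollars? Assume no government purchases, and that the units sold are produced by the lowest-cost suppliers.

Rearranging demand gives Qd = 305 - 5P. In a free market, 305 - 5P = 4P - 73 gives the equilibrium P* = 42, Q* = 95.
Because the floor (56) lies above the market-clearing price, it is binding.
At P = 56: Qd = 305 - 5·56 = 25 and Qs = 4·56 - 73 = 151.
Producer surplus without the control is ½ · (42 - 18.25) · 95 = 1128.125.
With the floor, 25 units are sold at 56. The supply price at Q = 25 is 24.5, so PS = ½ · [(56 - 18.25) + (56 - 24.5)] · 25 = 865.625.
Change in producer surplus = 865.625 - 1128.125 = -262.5.

-262.5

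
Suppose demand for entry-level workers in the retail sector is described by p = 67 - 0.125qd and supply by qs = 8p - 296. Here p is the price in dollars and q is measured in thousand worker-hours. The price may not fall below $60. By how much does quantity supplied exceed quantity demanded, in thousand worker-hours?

Rearranging demand gives qd = 536 - 8p. Setting quantity demanded equal to quantity supplied, 536 - 8p = 8p - 296, gives p* = 52 and q* = 120.
Since 60 > 52, the floor is binding.
At p = 60: qd = 536 - 8·60 = 56 and qs = 8·60 - 296 = 184.
Surplus = qs - qd = 184 - 56 = 128.

128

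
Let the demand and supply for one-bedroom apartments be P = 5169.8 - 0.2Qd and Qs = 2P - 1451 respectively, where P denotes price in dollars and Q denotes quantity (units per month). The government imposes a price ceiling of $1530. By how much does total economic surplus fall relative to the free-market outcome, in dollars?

Rearranging demand gives Qd = 25849 - 5P. Setting quantity demanded equal to quantity supplied, 25849 - 5P = 2P - 1451, gives P* = 3900 and Q* = 6349.
Since 1530 < 3900, the ceiling is binding.
At P = 1530: Qd = 25849 - 5·1530 = 18199 and Qs = 2·1530 - 1451 = 1609.
Quantity traded falls to 1609. At Q = 1609 the demand price is (25849 - 1609)/5 = 4848 and the supply price is (1451 + 1609)/2 = 1530.
Deadweight loss = ½ · (4848 - 1530) · (6349 - 1609) = ½ · 3318 · 4740 = 7863660.

7863660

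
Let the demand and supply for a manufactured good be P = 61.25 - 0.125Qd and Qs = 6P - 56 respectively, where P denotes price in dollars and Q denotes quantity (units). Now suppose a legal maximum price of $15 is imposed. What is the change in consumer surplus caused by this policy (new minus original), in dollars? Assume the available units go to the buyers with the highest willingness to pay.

Rearranging demand gives Qd = 490 - 8P. Without the control the market clears where 490 - 8P = 6P - 56, i.e. P* = 39 and Q* = 178.
Because the ceiling (15) lies below the market-clearing price, it is binding.
At P = 15: Qd = 490 - 8·15 = 370 and Qs = 6·15 - 56 = 34.
Consumer surplus without the control is ½ · (61.25 - 39) · 178 = 1980.25.
With the ceiling, 34 units are sold at 15 (assume they go to the highest-value buyers). The demand price at Q = 34 is 57, so CS = ½ · [(61.25 - 15) + (57 - 15)] · 34 = 1500.25.
Change in consumer surplus = 1500.25 - 1980.25 = -480.

-480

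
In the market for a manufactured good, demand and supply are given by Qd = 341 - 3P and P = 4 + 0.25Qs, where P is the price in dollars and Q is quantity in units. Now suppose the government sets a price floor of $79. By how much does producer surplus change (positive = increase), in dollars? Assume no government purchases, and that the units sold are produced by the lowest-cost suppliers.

Rearranging supply gives Qs = 4P - 16. Without the control the market clears where 341 - 3P = 4P - 16, i.e. P* = 51 and Q* = 188.
Because the floor (79) lies above the market-clearing price, it is binding.
At P = 79: Qd = 341 - 3·79 = 104 and Qs = 4·79 - 16 = 300.
Producer surplus without the control is ½ · (51 - 4) · 188 = 4418.
With the floor, 104 units are sold at 79. The supply price at Q = 104 is 30, so PS = ½ · [(79 - 4) + (79 - 30)] · 104 = 6448.
Change in producer surplus = 6448 - 4418 = 2030.

2030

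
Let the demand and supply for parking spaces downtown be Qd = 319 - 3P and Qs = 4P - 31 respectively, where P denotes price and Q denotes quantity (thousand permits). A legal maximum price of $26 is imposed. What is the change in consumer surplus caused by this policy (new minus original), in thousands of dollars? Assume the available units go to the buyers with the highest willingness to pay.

Without the control the market clears where 319 - 3P = 4P - 31, i.e. P* = 50 and Q* = 169.
Since 26 < 50, the ceiling is binding.
At P = 26: Qd = 319 - 3·26 = 241 and Qs = 4·26 - 31 = 73.
Consumer surplus without the control is ½ · (319/3 - 50) · 169 = 28561/6.
With the ceiling, 73 units are sold at 26 (assume they go to the highest-value buyers). The demand price at Q = 73 is 82, so CS = ½ · [(319/3 - 26) + (82 - 26)] · 73 = 29857/6.
Change in consumer surplus = 29857/6 - 28561/6 = 216.

216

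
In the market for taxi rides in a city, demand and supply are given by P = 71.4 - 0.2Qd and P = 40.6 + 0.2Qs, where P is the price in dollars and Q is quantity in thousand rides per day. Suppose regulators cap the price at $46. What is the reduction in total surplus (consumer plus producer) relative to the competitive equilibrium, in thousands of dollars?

Rearranging demand gives Qd = 357 - 5P; rearranging supply gives Qs = 5P - 203. Equilibrium: 357 - 5P = 5P - 203, so 560 = 10P and P* = 56, Q* = 77.
Because the ceiling (46) lies below the market-clearing price, it is binding.
At P = 46: Qd = 357 - 5·46 = 127 and Qs = 5·46 - 203 = 27.
Quantity traded falls to 27. At Q = 27 the demand price is (357 - 27)/5 = 66 and the supply price is (203 + 27)/5 = 46.
Deadweight loss = ½ · (66 - 46) · (77 - 27) = ½ · 20 · 50 = 500.

500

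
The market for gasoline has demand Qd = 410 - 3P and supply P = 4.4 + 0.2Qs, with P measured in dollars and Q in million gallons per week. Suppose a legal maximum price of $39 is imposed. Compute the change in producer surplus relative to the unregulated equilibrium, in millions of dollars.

Rearranging supply gives Qs = 5P - 22. Without the control the market clears where 410 - 3P = 5P - 22, i.e. P* = 54 and Q* = 248.
Since 39 < 54, the ceiling is binding.
At P = 39: Qd = 410 - 3·39 = 293 and Qs = 5·39 - 22 = 173.
Producer surplus without the control is ½ · (54 - 4.4) · 248 = 6150.4.
With the ceiling, producers sell 173 units at 39, so PS = ½ · (39 - 4.4) · 173 = 2992.9.
Change in producer surplus = 2992.9 - 6150.4 = -3157.5.

-3157.5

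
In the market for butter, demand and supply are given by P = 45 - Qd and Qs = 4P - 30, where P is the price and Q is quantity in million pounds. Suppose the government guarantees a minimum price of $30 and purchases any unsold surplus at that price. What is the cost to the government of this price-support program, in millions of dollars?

Rearranging demand gives Qd = 45 - P. Equilibrium: 45 - P = 4P - 30, so 75 = 5P and P* = 15, Q* = 30.
Because the floor (30) lies above the market-clearing price, it is binding.
At P = 30: Qd = 45 - 30 = 15 and Qs = 4·30 - 30 = 90.
Surplus = Qs - Qd = 75.
Government expenditure = surplus × support price = 75 × 30 = 2250.

2250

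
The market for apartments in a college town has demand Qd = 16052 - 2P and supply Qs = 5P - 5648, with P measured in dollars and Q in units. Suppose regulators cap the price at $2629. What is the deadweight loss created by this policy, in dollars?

1941108.75

Without the control the market clears where 16052 - 2P = 5P - 5648, i.e. P* = 3100 and Q* = 9852.
The ceiling of 2629 is below the equilibrium price 3100, so it binds.
At P = 2629: Qd = 16052 - 2·2629 = 10794 and Qs = 5·2629 - 5648 = 7497.
Quantity traded falls to 7497. At Q = 7497 the demand price is (16052 - 7497)/2 = 4277.5 and the supply price is (5648 + 7497)/5 = 2629.
Deadweight loss = ½ · (4277.5 - 2629) · (9852 - 7497) = ½ · 1648.5 · 2355 = 1941108.75.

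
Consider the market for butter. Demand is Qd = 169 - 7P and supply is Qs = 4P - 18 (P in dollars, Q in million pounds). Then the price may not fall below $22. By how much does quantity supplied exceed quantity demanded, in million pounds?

Equilibrium: 169 - 7P = 4P - 18, so 187 = 11P and P* = 17, Q* = 50.
Since 22 > 17, the floor is binding.
At P = 22: Qd = 169 - 7·22 = 15 and Qs = 4·22 - 18 = 70.
Surplus = Qs - Qd = 70 - 15 = 55.

55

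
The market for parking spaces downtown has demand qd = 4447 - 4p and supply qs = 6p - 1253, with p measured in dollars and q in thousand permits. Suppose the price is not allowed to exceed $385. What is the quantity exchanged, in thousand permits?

Without the control the market clears where 4447 - 4p = 6p - 1253, i.e. p* = 570 and q* = 2167.
Because the ceiling (385) lies below the market-clearing price, it is binding.
At p = 385: qd = 4447 - 4·385 = 2907 and qs = 6·385 - 1253 = 1057.
The quantity actually transacted is the short side, supply: 1057.

1057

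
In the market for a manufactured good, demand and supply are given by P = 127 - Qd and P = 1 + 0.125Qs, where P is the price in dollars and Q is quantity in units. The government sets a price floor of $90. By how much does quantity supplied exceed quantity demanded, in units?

Rearranging demand gives Qd = 127 - P; rearranging supply gives Qs = 8P - 8. Equilibrium: 127 - P = 8P - 8, so 135 = 9P and P* = 15, Q* = 112.
Because the floor (90) lies above the market-clearing price, it is binding.
At P = 90: Qd = 127 - 90 = 37 and Qs = 8·90 - 8 = 712.
Surplus = Qs - Qd = 712 - 37 = 675.

675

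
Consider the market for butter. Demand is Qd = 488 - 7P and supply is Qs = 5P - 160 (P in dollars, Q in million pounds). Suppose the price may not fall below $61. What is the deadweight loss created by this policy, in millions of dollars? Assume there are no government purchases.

Equilibrium: 488 - 7P = 5P - 160, so 648 = 12P and P* = 54, Q* = 110.
Because the floor (61) lies above the market-clearing price, it is binding.
At P = 61: Qd = 488 - 7·61 = 61 and Qs = 5·61 - 160 = 145.
Quantity traded falls to 61. At Q = 61 the demand price is (488 - 61)/7 = 61 and the supply price is (160 + 61)/5 = 44.2.
Deadweight loss = ½ · (61 - 44.2) · (110 - 61) = ½ · 16.8 · 49 = 411.6.

411.6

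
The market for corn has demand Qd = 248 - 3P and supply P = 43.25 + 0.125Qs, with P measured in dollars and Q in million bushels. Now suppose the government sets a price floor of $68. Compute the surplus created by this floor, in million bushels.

154

Rearranging supply gives Qs = 8P - 346. Equilibrium: 248 - 3P = 8P - 346, so 594 = 11P and P* = 54, Q* = 86.
Because the floor (68) lies above the market-clearing price, it is binding.
At P = 68: Qd = 248 - 3·68 = 44 and Qs = 8·68 - 346 = 198.
Surplus = Qs - Qd = 198 - 44 = 154.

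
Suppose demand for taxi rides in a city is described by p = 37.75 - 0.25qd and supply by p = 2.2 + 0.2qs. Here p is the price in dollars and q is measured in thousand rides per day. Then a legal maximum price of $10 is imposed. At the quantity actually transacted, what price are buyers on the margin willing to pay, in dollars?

28

Rearranging demand gives qd = 151 - 4p; rearranging supply gives qs = 5p - 11. In a free market, 151 - 4p = 5p - 11 gives the equilibrium p* = 18, q* = 79.
Since 10 < 18, the ceiling is binding.
At p = 10: qd = 151 - 4·10 = 111 and qs = 5·10 - 11 = 39.
Only 39 units reach the market. On the demand curve, the marginal buyer's willingness to pay at q = 39 is (151 - 39)/4 = 28.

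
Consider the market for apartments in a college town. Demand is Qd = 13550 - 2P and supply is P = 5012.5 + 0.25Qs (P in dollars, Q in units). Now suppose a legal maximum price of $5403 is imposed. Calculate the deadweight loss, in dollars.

232854

Rearranging supply gives Qs = 4P - 20050. Equilibrium: 13550 - 2P = 4P - 20050, so 33600 = 6P and P* = 5600, Q* = 2350.
The ceiling of 5403 is below the equilibrium price 5600, so it binds.
At P = 5403: Qd = 13550 - 2·5403 = 2744 and Qs = 4·5403 - 20050 = 1562.
Quantity traded falls to 1562. At Q = 1562 the demand price is (13550 - 1562)/2 = 5994 and the supply price is (20050 + 1562)/4 = 5403.
Deadweight loss = ½ · (5994 - 5403) · (2350 - 1562) = ½ · 591 · 788 = 232854.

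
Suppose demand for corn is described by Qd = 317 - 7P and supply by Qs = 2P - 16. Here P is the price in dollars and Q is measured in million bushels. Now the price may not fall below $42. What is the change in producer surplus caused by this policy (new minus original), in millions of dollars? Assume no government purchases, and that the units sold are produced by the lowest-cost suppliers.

In a free market, 317 - 7P = 2P - 16 gives the equilibrium P* = 37, Q* = 58.
Because the floor (42) lies above the market-clearing price, it is binding.
At P = 42: Qd = 317 - 7·42 = 23 and Qs = 2·42 - 16 = 68.
Producer surplus without the control is ½ · (37 - 8) · 58 = 841.
With the floor, 23 units are sold at 42. The supply price at Q = 23 is 19.5, so PS = ½ · [(42 - 8) + (42 - 19.5)] · 23 = 649.75.
Change in producer surplus = 649.75 - 841 = -191.25.

-191.25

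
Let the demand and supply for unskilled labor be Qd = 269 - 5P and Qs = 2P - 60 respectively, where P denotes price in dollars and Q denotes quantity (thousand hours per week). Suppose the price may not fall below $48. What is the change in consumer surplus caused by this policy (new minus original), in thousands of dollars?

-31.5

Setting quantity demanded equal to quantity supplied, 269 - 5P = 2P - 60, gives P* = 47 and Q* = 34.
The floor of 48 is above the equilibrium price 47, so it binds.
At P = 48: Qd = 269 - 5·48 = 29 and Qs = 2·48 - 60 = 36.
Consumer surplus without the control is ½ · (53.8 - 47) · 34 = 115.6.
With the floor, consumers buy 29 units at 48, so CS = ½ · (53.8 - 48) · 29 = 84.1.
Change in consumer surplus = 84.1 - 115.6 = -31.5.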